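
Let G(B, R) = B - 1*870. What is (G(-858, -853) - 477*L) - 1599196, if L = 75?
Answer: -1636699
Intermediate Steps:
G(B, R) = -870 + B (G(B, R) = B - 870 = -870 + B)
(G(-858, -853) - 477*L) - 1599196 = ((-870 - 858) - 477*75) - 1599196 = (-1728 - 35775) - 1599196 = -37503 - 1599196 = -1636699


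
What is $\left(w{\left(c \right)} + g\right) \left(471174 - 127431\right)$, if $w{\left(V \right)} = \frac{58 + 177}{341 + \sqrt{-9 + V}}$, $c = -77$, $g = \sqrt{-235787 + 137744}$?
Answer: $\frac{9181948435}{38789} + 343743 i \sqrt{98043} - \frac{26926535 i \sqrt{86}}{38789} \approx 2.3672 \cdot 10^{5} + 1.0763 \cdot 10^{8} i$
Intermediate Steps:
$g = i \sqrt{98043}$ ($g = \sqrt{-98043} = i \sqrt{98043} \approx 313.12 i$)
$w{\left(V \right)} = \frac{235}{341 + \sqrt{-9 + V}}$
$\left(w{\left(c \right)} + g\right) \left(471174 - 127431\right) = \left(\frac{235}{341 + \sqrt{-9 - 77}} + i \sqrt{98043}\right) \left(471174 - 127431\right) = \left(\frac{235}{341 + \sqrt{-86}} + i \sqrt{98043}\right) 343743 = \left(\frac{235}{341 + i \sqrt{86}} + i \sqrt{98043}\right) 343743 = \frac{80779605}{341 + i \sqrt{86}} + 343743 i \sqrt{98043}$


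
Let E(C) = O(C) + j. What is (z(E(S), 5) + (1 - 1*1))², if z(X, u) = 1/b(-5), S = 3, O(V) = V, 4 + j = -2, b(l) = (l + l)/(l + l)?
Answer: 1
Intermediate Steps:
b(l) = 1 (b(l) = (2*l)/((2*l)) = (2*l)*(1/(2*l)) = 1)
j = -6 (j = -4 - 2 = -6)
E(C) = -6 + C (E(C) = C - 6 = -6 + C)
z(X, u) = 1 (z(X, u) = 1/1 = 1)
(z(E(S), 5) + (1 - 1*1))² = (1 + (1 - 1*1))² = (1 + (1 - 1))² = (1 + 0)² = 1² = 1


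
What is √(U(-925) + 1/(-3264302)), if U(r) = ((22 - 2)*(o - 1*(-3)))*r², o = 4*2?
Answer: √2005796219916809685698/3264302 ≈ 13720.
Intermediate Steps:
o = 8
U(r) = 220*r² (U(r) = ((22 - 2)*(8 - 1*(-3)))*r² = (20*(8 + 3))*r² = (20*11)*r² = 220*r²)
√(U(-925) + 1/(-3264302)) = √(220*(-925)² + 1/(-3264302)) = √(220*855625 - 1/3264302) = √(188237500 - 1/3264302) = √(614464047724999/3264302) = √2005796219916809685698/3264302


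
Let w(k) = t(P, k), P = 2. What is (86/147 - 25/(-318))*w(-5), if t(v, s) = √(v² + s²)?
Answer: 3447*√29/5194 ≈ 3.5739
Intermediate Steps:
t(v, s) = √(s² + v²)
w(k) = √(4 + k²) (w(k) = √(k² + 2²) = √(k² + 4) = √(4 + k²))
(86/147 - 25/(-318))*w(-5) = (86/147 - 25/(-318))*√(4 + (-5)²) = (86*(1/147) - 25*(-1/318))*√(4 + 25) = (86/147 + 25/318)*√29 = 3447*√29/5194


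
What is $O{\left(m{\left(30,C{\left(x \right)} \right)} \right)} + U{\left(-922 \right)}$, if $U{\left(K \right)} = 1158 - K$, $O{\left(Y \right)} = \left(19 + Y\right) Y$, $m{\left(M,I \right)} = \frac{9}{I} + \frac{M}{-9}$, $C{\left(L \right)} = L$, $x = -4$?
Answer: $\frac{288733}{144} \approx 2005.1$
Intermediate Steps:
$m{\left(M,I \right)} = \frac{9}{I} - \frac{M}{9}$ ($m{\left(M,I \right)} = \frac{9}{I} + M \left(- \frac{1}{9}\right) = \frac{9}{I} - \frac{M}{9}$)
$O{\left(Y \right)} = Y \left(19 + Y\right)$
$O{\left(m{\left(30,C{\left(x \right)} \right)} \right)} + U{\left(-922 \right)} = \left(\frac{9}{-4} - \frac{10}{3}\right) \left(19 + \left(\frac{9}{-4} - \frac{10}{3}\right)\right) + \left(1158 - -922\right) = \left(9 \left(- \frac{1}{4}\right) - \frac{10}{3}\right) \left(19 + \left(9 \left(- \frac{1}{4}\right) - \frac{10}{3}\right)\right) + \left(1158 + 922\right) = \left(- \frac{9}{4} - \frac{10}{3}\right) \left(19 - \frac{67}{12}\right) + 2080 = - \frac{67 \left(19 - \frac{67}{12}\right)}{12} + 2080 = \left(- \frac{67}{12}\right) \frac{161}{12} + 2080 = - \frac{10787}{144} + 2080 = \frac{288733}{144}$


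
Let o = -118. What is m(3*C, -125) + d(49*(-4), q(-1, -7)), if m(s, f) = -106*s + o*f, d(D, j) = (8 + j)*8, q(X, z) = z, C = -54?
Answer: 31930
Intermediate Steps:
d(D, j) = 64 + 8*j
m(s, f) = -118*f - 106*s (m(s, f) = -106*s - 118*f = -118*f - 106*s)
m(3*C, -125) + d(49*(-4), q(-1, -7)) = (-118*(-125) - 318*(-54)) + (64 + 8*(-7)) = (14750 - 106*(-162)) + (64 - 56) = (14750 + 17172) + 8 = 31922 + 8 = 31930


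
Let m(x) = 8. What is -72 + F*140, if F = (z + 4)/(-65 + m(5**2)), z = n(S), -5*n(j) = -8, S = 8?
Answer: -4888/57 ≈ -85.754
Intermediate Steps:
n(j) = 8/5 (n(j) = -1/5*(-8) = 8/5)
z = 8/5 ≈ 1.6000
F = -28/285 (F = (8/5 + 4)/(-65 + 8) = (28/5)/(-57) = (28/5)*(-1/57) = -28/285 ≈ -0.098246)
-72 + F*140 = -72 - 28/285*140 = -72 - 784/57 = -4888/57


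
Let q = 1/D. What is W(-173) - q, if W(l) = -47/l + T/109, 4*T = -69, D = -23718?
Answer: 101491459/894500652 ≈ 0.11346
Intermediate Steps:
T = -69/4 (T = (¼)*(-69) = -69/4 ≈ -17.250)
q = -1/23718 (q = 1/(-23718) = -1/23718 ≈ -4.2162e-5)
W(l) = -69/436 - 47/l (W(l) = -47/l - 69/4/109 = -47/l - 69/4*1/109 = -47/l - 69/436 = -69/436 - 47/l)
W(-173) - q = (-69/436 - 47/(-173)) - 1*(-1/23718) = (-69/436 - 47*(-1/173)) + 1/23718 = (-69/436 + 47/173) + 1/23718 = 8555/75428 + 1/23718 = 101491459/894500652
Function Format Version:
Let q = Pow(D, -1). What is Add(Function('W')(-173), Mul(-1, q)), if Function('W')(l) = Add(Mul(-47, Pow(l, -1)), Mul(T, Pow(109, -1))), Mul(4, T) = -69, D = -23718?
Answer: Rational(101491459, 894500652) ≈ 0.11346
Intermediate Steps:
T = Rational(-69, 4) (T = Mul(Rational(1, 4), -69) = Rational(-69, 4) ≈ -17.250)
q = Rational(-1, 23718) (q = Pow(-23718, -1) = Rational(-1, 23718) ≈ -4.2162e-5)
Function('W')(l) = Add(Rational(-69, 436), Mul(-47, Pow(l, -1))) (Function('W')(l) = Add(Mul(-47, Pow(l, -1)), Mul(Rational(-69, 4), Pow(109, -1))) = Add(Mul(-47, Pow(l, -1)), Mul(Rational(-69, 4), Rational(1, 109))) = Add(Mul(-47, Pow(l, -1)), Rational(-69, 436)) = Add(Rational(-69, 436), Mul(-47, Pow(l, -1))))
Add(Function('W')(-173), Mul(-1, q)) = Add(Add(Rational(-69, 436), Mul(-47, Pow(-173, -1))), Mul(-1, Rational(-1, 23718))) = Add(Add(Rational(-69, 436), Mul(-47, Rational(-1, 173))), Rational(1, 23718)) = Add(Add(Rational(-69, 436), Rational(47, 173)), Rational(1, 23718)) = Add(Rational(8555, 75428), Rational(1, 23718)) = Rational(101491459, 894500652)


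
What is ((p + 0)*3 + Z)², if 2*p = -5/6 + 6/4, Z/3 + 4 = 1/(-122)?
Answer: 1809025/14884 ≈ 121.54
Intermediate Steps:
Z = -1467/122 (Z = -12 + 3/(-122) = -12 + 3*(-1/122) = -12 - 3/122 = -1467/122 ≈ -12.025)
p = ⅓ (p = (-5/6 + 6/4)/2 = (-5*⅙ + 6*(¼))/2 = (-⅚ + 3/2)/2 = (½)*(⅔) = ⅓ ≈ 0.33333)
((p + 0)*3 + Z)² = ((⅓ + 0)*3 - 1467/122)² = ((⅓)*3 - 1467/122)² = (1 - 1467/122)² = (-1345/122)² = 1809025/14884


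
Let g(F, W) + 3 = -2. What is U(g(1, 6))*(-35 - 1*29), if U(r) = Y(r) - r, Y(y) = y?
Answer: 0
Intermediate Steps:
g(F, W) = -5 (g(F, W) = -3 - 2 = -5)
U(r) = 0 (U(r) = r - r = 0)
U(g(1, 6))*(-35 - 1*29) = 0*(-35 - 1*29) = 0*(-35 - 29) = 0*(-64) = 0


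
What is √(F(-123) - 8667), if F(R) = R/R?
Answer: I*√8666 ≈ 93.091*I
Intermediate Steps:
F(R) = 1
√(F(-123) - 8667) = √(1 - 8667) = √(-8666) = I*√8666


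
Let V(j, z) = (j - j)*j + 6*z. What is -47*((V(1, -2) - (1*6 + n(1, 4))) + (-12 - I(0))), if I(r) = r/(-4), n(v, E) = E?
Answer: 1598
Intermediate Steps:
V(j, z) = 6*z (V(j, z) = 0*j + 6*z = 0 + 6*z = 6*z)
I(r) = -r/4 (I(r) = r*(-1/4) = -r/4)
-47*((V(1, -2) - (1*6 + n(1, 4))) + (-12 - I(0))) = -47*((6*(-2) - (1*6 + 4)) + (-12 - (-1)*0/4)) = -47*((-12 - (6 + 4)) + (-12 - 1*0)) = -47*((-12 - 1*10) + (-12 + 0)) = -47*((-12 - 10) - 12) = -47*(-22 - 12) = -47*(-34) = 1598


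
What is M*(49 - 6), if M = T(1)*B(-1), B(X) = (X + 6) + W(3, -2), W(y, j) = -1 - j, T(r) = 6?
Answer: 1548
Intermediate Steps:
B(X) = 7 + X (B(X) = (X + 6) + (-1 - 1*(-2)) = (6 + X) + (-1 + 2) = (6 + X) + 1 = 7 + X)
M = 36 (M = 6*(7 - 1) = 6*6 = 36)
M*(49 - 6) = 36*(49 - 6) = 36*43 = 1548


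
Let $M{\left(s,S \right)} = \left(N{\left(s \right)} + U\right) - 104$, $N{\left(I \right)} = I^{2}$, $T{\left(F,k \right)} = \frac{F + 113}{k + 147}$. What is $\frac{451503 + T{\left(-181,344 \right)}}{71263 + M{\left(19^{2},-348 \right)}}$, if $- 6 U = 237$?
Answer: $\frac{443375810}{197814571} \approx 2.2414$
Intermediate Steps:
$T{\left(F,k \right)} = \frac{113 + F}{147 + k}$
$U = - \frac{79}{2}$ ($U = \left(- \frac{1}{6}\right) 237 = - \frac{79}{2} \approx -39.5$)
$M{\left(s,S \right)} = - \frac{287}{2} + s^{2}$ ($M{\left(s,S \right)} = \left(s^{2} - \frac{79}{2}\right) - 104 = \left(- \frac{79}{2} + s^{2}\right) - 104 = - \frac{287}{2} + s^{2}$)
$\frac{451503 + T{\left(-181,344 \right)}}{71263 + M{\left(19^{2},-348 \right)}} = \frac{451503 + \frac{113 - 181}{147 + 344}}{71263 - \left(\frac{287}{2} - \left(19^{2}\right)^{2}\right)} = \frac{451503 + \frac{1}{491} \left(-68\right)}{71263 - \left(\frac{287}{2} - 361^{2}\right)} = \frac{451503 + \frac{1}{491} \left(-68\right)}{71263 + \left(- \frac{287}{2} + 130321\right)} = \frac{451503 - \frac{68}{491}}{71263 + \frac{260355}{2}} = \frac{221687905}{491 \cdot \frac{402881}{2}} = \frac{221687905}{491} \cdot \frac{2}{402881} = \frac{443375810}{197814571}$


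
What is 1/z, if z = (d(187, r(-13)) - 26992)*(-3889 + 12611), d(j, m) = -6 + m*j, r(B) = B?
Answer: -1/256679738 ≈ -3.8959e-9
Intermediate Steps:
d(j, m) = -6 + j*m
z = -256679738 (z = ((-6 + 187*(-13)) - 26992)*(-3889 + 12611) = ((-6 - 2431) - 26992)*8722 = (-2437 - 26992)*8722 = -29429*8722 = -256679738)
1/z = 1/(-256679738) = -1/256679738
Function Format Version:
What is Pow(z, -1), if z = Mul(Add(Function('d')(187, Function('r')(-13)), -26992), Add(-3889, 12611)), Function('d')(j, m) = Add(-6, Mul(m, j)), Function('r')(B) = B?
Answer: Rational(-1, 256679738) ≈ -3.8959e-9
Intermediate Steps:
Function('d')(j, m) = Add(-6, Mul(j, m))
z = -256679738 (z = Mul(Add(Add(-6, Mul(187, -13)), -26992), Add(-3889, 12611)) = Mul(Add(Add(-6, -2431), -26992), 8722) = Mul(Add(-2437, -26992), 8722) = Mul(-29429, 8722) = -256679738)
Pow(z, -1) = Pow(-256679738, -1) = Rational(-1, 256679738)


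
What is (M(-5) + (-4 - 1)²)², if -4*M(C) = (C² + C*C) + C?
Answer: 3025/16 ≈ 189.06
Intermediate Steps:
M(C) = -C²/2 - C/4 (M(C) = -((C² + C*C) + C)/4 = -((C² + C²) + C)/4 = -(2*C² + C)/4 = -(C + 2*C²)/4 = -C²/2 - C/4)
(M(-5) + (-4 - 1)²)² = (-¼*(-5)*(1 + 2*(-5)) + (-4 - 1)²)² = (-¼*(-5)*(1 - 10) + (-5)²)² = (-¼*(-5)*(-9) + 25)² = (-45/4 + 25)² = (55/4)² = 3025/16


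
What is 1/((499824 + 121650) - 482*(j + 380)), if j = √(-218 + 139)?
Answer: 219157/96068758096 + 241*I*√79/96068758096 ≈ 2.2813e-6 + 2.2297e-8*I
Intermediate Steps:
j = I*√79 (j = √(-79) = I*√79 ≈ 8.8882*I)
1/((499824 + 121650) - 482*(j + 380)) = 1/((499824 + 121650) - 482*(I*√79 + 380)) = 1/(621474 - 482*(380 + I*√79)) = 1/(621474 + (-183160 - 482*I*√79)) = 1/(438314 - 482*I*√79)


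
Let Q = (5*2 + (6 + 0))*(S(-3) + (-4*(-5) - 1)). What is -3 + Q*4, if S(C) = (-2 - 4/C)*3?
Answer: 1085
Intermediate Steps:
S(C) = -6 - 12/C
Q = 272 (Q = (5*2 + (6 + 0))*((-6 - 12/(-3)) + (-4*(-5) - 1)) = (10 + 6)*((-6 - 12*(-⅓)) + (20 - 1)) = 16*((-6 + 4) + 19) = 16*(-2 + 19) = 16*17 = 272)
-3 + Q*4 = -3 + 272*4 = -3 + 1088 = 1085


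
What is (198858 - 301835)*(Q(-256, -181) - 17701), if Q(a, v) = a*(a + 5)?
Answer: -4794094235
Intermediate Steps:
Q(a, v) = a*(5 + a)
(198858 - 301835)*(Q(-256, -181) - 17701) = (198858 - 301835)*(-256*(5 - 256) - 17701) = -102977*(-256*(-251) - 17701) = -102977*(64256 - 17701) = -102977*46555 = -4794094235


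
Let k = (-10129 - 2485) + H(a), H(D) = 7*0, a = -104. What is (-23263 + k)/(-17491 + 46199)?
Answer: -35877/28708 ≈ -1.2497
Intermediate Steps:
H(D) = 0
k = -12614 (k = (-10129 - 2485) + 0 = -12614 + 0 = -12614)
(-23263 + k)/(-17491 + 46199) = (-23263 - 12614)/(-17491 + 46199) = -35877/28708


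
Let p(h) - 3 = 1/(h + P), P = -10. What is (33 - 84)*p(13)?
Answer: -170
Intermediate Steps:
p(h) = 3 + 1/(-10 + h) (p(h) = 3 + 1/(h - 10) = 3 + 1/(-10 + h))
(33 - 84)*p(13) = (33 - 84)*((-29 + 3*13)/(-10 + 13)) = -51*(-29 + 39)/3 = -17*10 = -51*10/3 = -170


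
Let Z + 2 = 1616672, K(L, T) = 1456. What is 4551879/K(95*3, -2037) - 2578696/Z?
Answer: 3677565820777/1176935760 ≈ 3124.7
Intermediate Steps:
Z = 1616670 (Z = -2 + 1616672 = 1616670)
4551879/K(95*3, -2037) - 2578696/Z = 4551879/1456 - 2578696/1616670 = 4551879*(1/1456) - 2578696*1/1616670 = 4551879/1456 - 1289348/808335 = 3677565820777/1176935760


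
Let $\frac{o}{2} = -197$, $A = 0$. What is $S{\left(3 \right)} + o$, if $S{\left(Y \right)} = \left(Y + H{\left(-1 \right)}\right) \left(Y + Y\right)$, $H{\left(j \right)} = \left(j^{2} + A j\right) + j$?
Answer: $-376$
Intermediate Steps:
$o = -394$ ($o = 2 \left(-197\right) = -394$)
$H{\left(j \right)} = j + j^{2}$ ($H{\left(j \right)} = \left(j^{2} + 0 j\right) + j = \left(j^{2} + 0\right) + j = j^{2} + j = j + j^{2}$)
$S{\left(Y \right)} = 2 Y^{2}$ ($S{\left(Y \right)} = \left(Y - \left(1 - 1\right)\right) \left(Y + Y\right) = \left(Y - 0\right) 2 Y = \left(Y + 0\right) 2 Y = Y 2 Y = 2 Y^{2}$)
$S{\left(3 \right)} + o = 2 \cdot 3^{2} - 394 = 2 \cdot 9 - 394 = 18 - 394 = -376$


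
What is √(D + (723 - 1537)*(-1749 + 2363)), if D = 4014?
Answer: 7*I*√10118 ≈ 704.12*I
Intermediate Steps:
√(D + (723 - 1537)*(-1749 + 2363)) = √(4014 + (723 - 1537)*(-1749 + 2363)) = √(4014 - 814*614) = √(4014 - 499796) = √(-495782) = 7*I*√10118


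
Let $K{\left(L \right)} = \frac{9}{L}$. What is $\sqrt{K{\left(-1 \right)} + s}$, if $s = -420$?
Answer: $i \sqrt{429} \approx 20.712 i$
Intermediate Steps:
$\sqrt{K{\left(-1 \right)} + s} = \sqrt{\frac{9}{-1} - 420} = \sqrt{9 \left(-1\right) - 420} = \sqrt{-9 - 420} = \sqrt{-429} = i \sqrt{429}$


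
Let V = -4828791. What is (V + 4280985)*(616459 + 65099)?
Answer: -373361561748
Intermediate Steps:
(V + 4280985)*(616459 + 65099) = (-4828791 + 4280985)*(616459 + 65099) = -547806*681558 = -373361561748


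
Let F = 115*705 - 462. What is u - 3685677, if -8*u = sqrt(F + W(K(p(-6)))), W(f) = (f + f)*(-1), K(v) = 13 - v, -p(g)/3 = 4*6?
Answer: -3685677 - sqrt(80443)/8 ≈ -3.6857e+6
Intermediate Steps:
p(g) = -72 (p(g) = -12*6 = -3*24 = -72)
F = 80613 (F = 81075 - 462 = 80613)
W(f) = -2*f (W(f) = (2*f)*(-1) = -2*f)
u = -sqrt(80443)/8 (u = -sqrt(80613 - 2*(13 - 1*(-72)))/8 = -sqrt(80613 - 2*(13 + 72))/8 = -sqrt(80613 - 2*85)/8 = -sqrt(80613 - 170)/8 = -sqrt(80443)/8 ≈ -35.453)
u - 3685677 = -sqrt(80443)/8 - 3685677 = -3685677 - sqrt(80443)/8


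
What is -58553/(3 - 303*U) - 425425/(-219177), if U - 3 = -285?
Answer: 159990952/127404459 ≈ 1.2558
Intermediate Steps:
U = -282 (U = 3 - 285 = -282)
-58553/(3 - 303*U) - 425425/(-219177) = -58553/(3 - 303*(-282)) - 425425/(-219177) = -58553/(3 + 85446) - 425425*(-1/219177) = -58553/85449 + 60775/31311 = 159990952/127404459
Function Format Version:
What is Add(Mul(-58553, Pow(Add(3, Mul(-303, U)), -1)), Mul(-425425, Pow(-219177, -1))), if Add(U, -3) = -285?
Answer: Rational(159990952, 127404459) ≈ 1.2558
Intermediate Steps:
U = -282 (U = Add(3, -285) = -282)
Add(Mul(-58553, Pow(Add(3, Mul(-303, U)), -1)), Mul(-425425, Pow(-219177, -1))) = Add(Mul(-58553, Pow(Add(3, Mul(-303, -282)), -1)), Mul(-425425, Pow(-219177, -1))) = Add(Mul(-58553, Pow(Add(3, 85446), -1)), Mul(-425425, Rational(-1, 219177))) = Add(Mul(-58553, Pow(85449, -1)), Rational(60775, 31311)) = Add(Mul(-58553, Rational(1, 85449)), Rational(60775, 31311)) = Add(Rational(-58553, 85449), Rational(60775, 31311)) = Rational(159990952, 127404459)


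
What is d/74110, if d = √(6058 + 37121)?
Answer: √43179/74110 ≈ 0.0028039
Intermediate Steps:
d = √43179 ≈ 207.80
d/74110 = √43179/74110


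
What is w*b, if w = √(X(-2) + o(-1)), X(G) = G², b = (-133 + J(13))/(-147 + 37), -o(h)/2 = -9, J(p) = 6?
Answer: 127*√22/110 ≈ 5.4153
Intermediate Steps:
o(h) = 18 (o(h) = -2*(-9) = 18)
b = 127/110 (b = (-133 + 6)/(-147 + 37) = -127/(-110) = -127*(-1/110) = 127/110 ≈ 1.1545)
w = √22 (w = √((-2)² + 18) = √(4 + 18) = √22 ≈ 4.6904)
w*b = √22*(127/110) = 127*√22/110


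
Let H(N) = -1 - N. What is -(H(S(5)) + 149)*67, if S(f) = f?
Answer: -9581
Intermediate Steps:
-(H(S(5)) + 149)*67 = -((-1 - 1*5) + 149)*67 = -((-1 - 5) + 149)*67 = -(-6 + 149)*67 = -143*67 = -1*9581 = -9581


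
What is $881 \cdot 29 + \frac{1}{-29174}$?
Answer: $\frac{745366525}{29174} \approx 25549.0$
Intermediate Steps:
$881 \cdot 29 + \frac{1}{-29174} = 25549 - \frac{1}{29174} = \frac{745366525}{29174}$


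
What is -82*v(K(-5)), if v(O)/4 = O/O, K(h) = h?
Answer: -328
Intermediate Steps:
v(O) = 4 (v(O) = 4*(O/O) = 4*1 = 4)
-82*v(K(-5)) = -82*4 = -328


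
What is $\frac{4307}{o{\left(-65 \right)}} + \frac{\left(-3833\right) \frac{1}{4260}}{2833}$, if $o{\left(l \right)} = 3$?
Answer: $\frac{5775484729}{4022860} \approx 1435.7$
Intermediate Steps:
$\frac{4307}{o{\left(-65 \right)}} + \frac{\left(-3833\right) \frac{1}{4260}}{2833} = \frac{4307}{3} + \frac{\left(-3833\right) \frac{1}{4260}}{2833} = 4307 \cdot \frac{1}{3} + \left(-3833\right) \frac{1}{4260} \cdot \frac{1}{2833} = \frac{4307}{3} - \frac{3833}{12068580} = \frac{5775484729}{4022860}$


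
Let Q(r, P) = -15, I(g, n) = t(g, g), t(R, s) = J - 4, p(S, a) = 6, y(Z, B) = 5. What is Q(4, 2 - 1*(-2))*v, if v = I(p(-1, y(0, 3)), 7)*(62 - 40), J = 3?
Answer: 330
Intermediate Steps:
t(R, s) = -1 (t(R, s) = 3 - 4 = -1)
I(g, n) = -1
v = -22 (v = -(62 - 40) = -1*22 = -22)
Q(4, 2 - 1*(-2))*v = -15*(-22) = 330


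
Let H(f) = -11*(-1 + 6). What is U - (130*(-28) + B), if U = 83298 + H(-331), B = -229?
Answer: 87112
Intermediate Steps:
H(f) = -55 (H(f) = -11*5 = -55)
U = 83243 (U = 83298 - 55 = 83243)
U - (130*(-28) + B) = 83243 - (130*(-28) - 229) = 83243 - (-3640 - 229) = 83243 - 1*(-3869) = 83243 + 3869 = 87112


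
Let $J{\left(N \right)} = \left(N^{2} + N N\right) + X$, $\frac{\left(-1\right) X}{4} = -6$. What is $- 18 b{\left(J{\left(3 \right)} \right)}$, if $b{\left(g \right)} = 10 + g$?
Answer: $-936$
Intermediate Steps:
$X = 24$ ($X = \left(-4\right) \left(-6\right) = 24$)
$J{\left(N \right)} = 24 + 2 N^{2}$ ($J{\left(N \right)} = \left(N^{2} + N N\right) + 24 = \left(N^{2} + N^{2}\right) + 24 = 2 N^{2} + 24 = 24 + 2 N^{2}$)
$- 18 b{\left(J{\left(3 \right)} \right)} = - 18 \left(10 + \left(24 + 2 \cdot 3^{2}\right)\right) = - 18 \left(10 + \left(24 + 2 \cdot 9\right)\right) = - 18 \left(10 + \left(24 + 18\right)\right) = - 18 \left(10 + 42\right) = \left(-18\right) 52 = -936$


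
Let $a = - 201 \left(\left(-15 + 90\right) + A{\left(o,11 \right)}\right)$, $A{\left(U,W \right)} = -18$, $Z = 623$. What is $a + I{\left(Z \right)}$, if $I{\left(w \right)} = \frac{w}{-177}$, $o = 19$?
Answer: $- \frac{2028512}{177} \approx -11461.0$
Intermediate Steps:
$I{\left(w \right)} = - \frac{w}{177}$ ($I{\left(w \right)} = w \left(- \frac{1}{177}\right) = - \frac{w}{177}$)
$a = -11457$ ($a = - 201 \left(\left(-15 + 90\right) - 18\right) = - 201 \left(75 - 18\right) = \left(-201\right) 57 = -11457$)
$a + I{\left(Z \right)} = -11457 - \frac{623}{177} = - \frac{2028512}{177}$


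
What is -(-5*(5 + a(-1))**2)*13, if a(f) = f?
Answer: 1040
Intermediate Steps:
-(-5*(5 + a(-1))**2)*13 = -(-5*(5 - 1)**2)*13 = -(-5*4**2)*13 = -(-5*16)*13 = -(-80)*13 = -1*(-1040) = 1040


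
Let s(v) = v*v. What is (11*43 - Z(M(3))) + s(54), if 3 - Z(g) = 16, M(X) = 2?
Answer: 3402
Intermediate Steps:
Z(g) = -13 (Z(g) = 3 - 1*16 = 3 - 16 = -13)
s(v) = v**2
(11*43 - Z(M(3))) + s(54) = (11*43 - 1*(-13)) + 54**2 = (473 + 13) + 2916 = 486 + 2916 = 3402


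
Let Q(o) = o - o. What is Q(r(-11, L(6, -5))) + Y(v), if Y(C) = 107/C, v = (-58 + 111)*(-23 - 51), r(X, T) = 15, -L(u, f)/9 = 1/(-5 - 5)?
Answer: -107/3922 ≈ -0.027282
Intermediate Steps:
L(u, f) = 9/10 (L(u, f) = -9/(-5 - 5) = -9/(-10) = -9*(-⅒) = 9/10)
Q(o) = 0
v = -3922 (v = 53*(-74) = -3922)
Q(r(-11, L(6, -5))) + Y(v) = 0 + 107/(-3922) = 0 + 107*(-1/3922) = 0 - 107/3922 = -107/3922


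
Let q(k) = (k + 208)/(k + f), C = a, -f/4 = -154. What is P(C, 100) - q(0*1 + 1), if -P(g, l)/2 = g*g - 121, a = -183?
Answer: -41176321/617 ≈ -66736.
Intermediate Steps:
f = 616 (f = -4*(-154) = 616)
C = -183
P(g, l) = 242 - 2*g² (P(g, l) = -2*(g*g - 121) = -2*(g² - 121) = -2*(-121 + g²) = 242 - 2*g²)
q(k) = (208 + k)/(616 + k) (q(k) = (k + 208)/(k + 616) = (208 + k)/(616 + k))
P(C, 100) - q(0*1 + 1) = (242 - 2*(-183)²) - (208 + (0*1 + 1))/(616 + (0*1 + 1)) = (242 - 2*33489) - (208 + (0 + 1))/(616 + (0 + 1)) = (242 - 66978) - (208 + 1)/(616 + 1) = -66736 - 209/617 = -41176321/617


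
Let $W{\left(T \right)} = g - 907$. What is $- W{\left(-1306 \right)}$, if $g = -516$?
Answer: $1423$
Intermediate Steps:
$W{\left(T \right)} = -1423$ ($W{\left(T \right)} = -516 - 907 = -1423$)
$- W{\left(-1306 \right)} = \left(-1\right) \left(-1423\right) = 1423$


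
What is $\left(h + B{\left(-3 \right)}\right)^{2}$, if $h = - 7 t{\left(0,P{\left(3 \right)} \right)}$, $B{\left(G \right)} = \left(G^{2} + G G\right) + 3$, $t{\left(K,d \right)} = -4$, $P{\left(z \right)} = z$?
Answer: $2401$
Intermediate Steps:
$B{\left(G \right)} = 3 + 2 G^{2}$ ($B{\left(G \right)} = \left(G^{2} + G^{2}\right) + 3 = 2 G^{2} + 3 = 3 + 2 G^{2}$)
$h = 28$ ($h = \left(-7\right) \left(-4\right) = 28$)
$\left(h + B{\left(-3 \right)}\right)^{2} = \left(28 + \left(3 + 2 \left(-3\right)^{2}\right)\right)^{2} = \left(28 + \left(3 + 2 \cdot 9\right)\right)^{2} = \left(28 + \left(3 + 18\right)\right)^{2} = \left(28 + 21\right)^{2} = 49^{2} = 2401$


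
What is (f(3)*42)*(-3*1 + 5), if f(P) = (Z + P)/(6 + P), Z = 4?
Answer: 196/3 ≈ 65.333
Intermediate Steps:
f(P) = (4 + P)/(6 + P)
(f(3)*42)*(-3*1 + 5) = (((4 + 3)/(6 + 3))*42)*(-3*1 + 5) = ((7/9)*42)*(-3 + 5) = (((⅑)*7)*42)*2 = ((7/9)*42)*2 = (98/3)*2 = 196/3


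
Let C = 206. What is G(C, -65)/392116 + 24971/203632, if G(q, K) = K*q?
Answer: 1766224039/19961841328 ≈ 0.088480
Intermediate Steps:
G(C, -65)/392116 + 24971/203632 = -65*206/392116 + 24971/203632 = -13390*1/392116 + 24971*(1/203632) = -6695/196058 + 24971/203632 = 1766224039/19961841328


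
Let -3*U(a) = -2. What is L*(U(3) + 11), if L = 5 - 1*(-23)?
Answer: 980/3 ≈ 326.67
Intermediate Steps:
U(a) = ⅔ (U(a) = -⅓*(-2) = ⅔)
L = 28 (L = 5 + 23 = 28)
L*(U(3) + 11) = 28*(⅔ + 11) = 28*(35/3) = 980/3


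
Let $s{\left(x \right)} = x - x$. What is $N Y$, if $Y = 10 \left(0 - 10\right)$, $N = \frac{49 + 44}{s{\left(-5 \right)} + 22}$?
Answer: $- \frac{4650}{11} \approx -422.73$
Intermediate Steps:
$s{\left(x \right)} = 0$
$N = \frac{93}{22}$ ($N = \frac{49 + 44}{0 + 22} = \frac{93}{22} \approx 4.2273$)
$Y = -100$ ($Y = 10 \left(-10\right) = -100$)
$N Y = \frac{93}{22} \left(-100\right) = - \frac{4650}{11}$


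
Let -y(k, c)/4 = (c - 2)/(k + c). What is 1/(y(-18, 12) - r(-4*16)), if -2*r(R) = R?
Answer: -3/76 ≈ -0.039474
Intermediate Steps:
y(k, c) = -4*(-2 + c)/(c + k) (y(k, c) = -4*(c - 2)/(k + c) = -4*(-2 + c)/(c + k))
r(R) = -R/2
1/(y(-18, 12) - r(-4*16)) = 1/(4*(2 - 1*12)/(12 - 18) - (-1)*(-4*16)/2) = 1/(4*(2 - 12)/(-6) - (-1)*(-64)/2) = 1/(4*(-⅙)*(-10) - 1*32) = 1/(20/3 - 32) = 1/(-76/3) = -3/76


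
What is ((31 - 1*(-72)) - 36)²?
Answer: 4489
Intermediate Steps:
((31 - 1*(-72)) - 36)² = ((31 + 72) - 36)² = (103 - 36)² = 67² = 4489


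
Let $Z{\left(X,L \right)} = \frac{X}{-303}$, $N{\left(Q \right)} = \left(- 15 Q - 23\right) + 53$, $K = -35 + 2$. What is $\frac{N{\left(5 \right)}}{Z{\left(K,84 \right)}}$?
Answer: $- \frac{4545}{11} \approx -413.18$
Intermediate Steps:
$K = -33$
$N{\left(Q \right)} = 30 - 15 Q$ ($N{\left(Q \right)} = \left(-23 - 15 Q\right) + 53 = 30 - 15 Q$)
$Z{\left(X,L \right)} = - \frac{X}{303}$ ($Z{\left(X,L \right)} = X \left(- \frac{1}{303}\right) = - \frac{X}{303}$)
$\frac{N{\left(5 \right)}}{Z{\left(K,84 \right)}} = \frac{30 - 75}{\left(- \frac{1}{303}\right) \left(-33\right)} = \frac{30 - 75}{\frac{11}{101}} = \left(-45\right) \frac{101}{11} = - \frac{4545}{11}$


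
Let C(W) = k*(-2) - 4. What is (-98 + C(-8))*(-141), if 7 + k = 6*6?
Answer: 22560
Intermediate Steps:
k = 29 (k = -7 + 6*6 = -7 + 36 = 29)
C(W) = -62 (C(W) = 29*(-2) - 4 = -58 - 4 = -62)
(-98 + C(-8))*(-141) = (-98 - 62)*(-141) = -160*(-141) = 22560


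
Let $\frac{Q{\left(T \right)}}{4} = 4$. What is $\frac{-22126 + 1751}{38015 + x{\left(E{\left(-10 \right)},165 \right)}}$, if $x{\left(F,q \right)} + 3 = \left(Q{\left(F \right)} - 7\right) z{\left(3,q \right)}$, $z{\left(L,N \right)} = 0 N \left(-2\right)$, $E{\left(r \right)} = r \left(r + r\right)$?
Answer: $- \frac{20375}{38012} \approx -0.53601$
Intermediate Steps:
$Q{\left(T \right)} = 16$ ($Q{\left(T \right)} = 4 \cdot 4 = 16$)
$E{\left(r \right)} = 2 r^{2}$ ($E{\left(r \right)} = r 2 r = 2 r^{2}$)
$z{\left(L,N \right)} = 0$ ($z{\left(L,N \right)} = 0 \left(-2\right) = 0$)
$x{\left(F,q \right)} = -3$ ($x{\left(F,q \right)} = -3 + \left(16 - 7\right) 0 = -3 + 9 \cdot 0 = -3 + 0 = -3$)
$\frac{-22126 + 1751}{38015 + x{\left(E{\left(-10 \right)},165 \right)}} = \frac{-22126 + 1751}{38015 - 3} = - \frac{20375}{38012}$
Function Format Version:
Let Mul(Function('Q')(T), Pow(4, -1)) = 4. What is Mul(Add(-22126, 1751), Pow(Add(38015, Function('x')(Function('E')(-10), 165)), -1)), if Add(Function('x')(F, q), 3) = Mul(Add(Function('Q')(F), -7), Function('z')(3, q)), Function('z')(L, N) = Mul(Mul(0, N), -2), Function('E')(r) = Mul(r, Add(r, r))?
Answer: Rational(-20375, 38012) ≈ -0.53601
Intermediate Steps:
Function('Q')(T) = 16 (Function('Q')(T) = Mul(4, 4) = 16)
Function('E')(r) = Mul(2, Pow(r, 2)) (Function('E')(r) = Mul(r, Mul(2, r)) = Mul(2, Pow(r, 2)))
Function('z')(L, N) = 0 (Function('z')(L, N) = Mul(0, -2) = 0)
Function('x')(F, q) = -3 (Function('x')(F, q) = Add(-3, Mul(Add(16, -7), 0)) = Add(-3, Mul(9, 0)) = Add(-3, 0) = -3)
Mul(Add(-22126, 1751), Pow(Add(38015, Function('x')(Function('E')(-10), 165)), -1)) = Mul(Add(-22126, 1751), Pow(Add(38015, -3), -1)) = Mul(-20375, Pow(38012, -1)) = Mul(-20375, Rational(1, 38012)) = Rational(-20375, 38012)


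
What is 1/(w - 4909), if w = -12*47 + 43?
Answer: -1/5430 ≈ -0.00018416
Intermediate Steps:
w = -521 (w = -564 + 43 = -521)
1/(w - 4909) = 1/(-521 - 4909) = 1/(-5430) = -1/5430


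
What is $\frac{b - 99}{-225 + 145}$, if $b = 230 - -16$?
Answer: $- \frac{147}{80} \approx -1.8375$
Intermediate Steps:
$b = 246$ ($b = 230 + 16 = 246$)
$\frac{b - 99}{-225 + 145} = \frac{246 - 99}{-225 + 145} = \frac{147}{-80} = 147 \left(- \frac{1}{80}\right) = - \frac{147}{80}$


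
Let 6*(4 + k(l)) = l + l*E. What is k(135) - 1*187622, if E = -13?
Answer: -187896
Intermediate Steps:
k(l) = -4 - 2*l (k(l) = -4 + (l + l*(-13))/6 = -4 + (l - 13*l)/6 = -4 + (-12*l)/6 = -4 - 2*l)
k(135) - 1*187622 = (-4 - 2*135) - 1*187622 = (-4 - 270) - 187622 = -274 - 187622 = -187896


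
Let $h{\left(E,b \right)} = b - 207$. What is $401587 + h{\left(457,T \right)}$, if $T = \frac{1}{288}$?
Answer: $\frac{115597441}{288} \approx 4.0138 \cdot 10^{5}$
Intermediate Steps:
$T = \frac{1}{288} \approx 0.0034722$
$h{\left(E,b \right)} = -207 + b$
$401587 + h{\left(457,T \right)} = 401587 + \left(-207 + \frac{1}{288}\right) = 401587 - \frac{59615}{288} = \frac{115597441}{288}$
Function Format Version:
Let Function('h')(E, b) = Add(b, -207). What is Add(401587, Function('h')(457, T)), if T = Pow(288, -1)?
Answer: Rational(115597441, 288) ≈ 4.0138e+5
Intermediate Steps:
T = Rational(1, 288) ≈ 0.0034722
Function('h')(E, b) = Add(-207, b)
Add(401587, Function('h')(457, T)) = Add(401587, Add(-207, Rational(1, 288))) = Add(401587, Rational(-59615, 288)) = Rational(115597441, 288)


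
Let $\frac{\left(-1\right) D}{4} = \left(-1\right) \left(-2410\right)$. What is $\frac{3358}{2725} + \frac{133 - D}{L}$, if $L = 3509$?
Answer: $\frac{1324643}{329725} \approx 4.0174$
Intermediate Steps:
$D = -9640$ ($D = - 4 \left(\left(-1\right) \left(-2410\right)\right) = \left(-4\right) 2410 = -9640$)
$\frac{3358}{2725} + \frac{133 - D}{L} = \frac{3358}{2725} + \frac{133 - -9640}{3509} = 3358 \cdot \frac{1}{2725} + \left(133 + 9640\right) \frac{1}{3509} = \frac{3358}{2725} + 9773 \cdot \frac{1}{3509} = \frac{3358}{2725} + \frac{337}{121} = \frac{1324643}{329725}$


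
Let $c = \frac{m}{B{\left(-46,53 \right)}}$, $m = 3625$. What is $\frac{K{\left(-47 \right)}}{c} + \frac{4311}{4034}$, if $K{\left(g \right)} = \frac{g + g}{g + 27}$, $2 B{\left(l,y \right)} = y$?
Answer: $\frac{161298097}{146232500} \approx 1.103$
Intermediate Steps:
$B{\left(l,y \right)} = \frac{y}{2}$
$K{\left(g \right)} = \frac{2 g}{27 + g}$
$c = \frac{7250}{53}$ ($c = \frac{3625}{\frac{1}{2} \cdot 53} = \frac{3625}{\frac{53}{2}} = 3625 \cdot \frac{2}{53} = \frac{7250}{53} \approx 136.79$)
$\frac{K{\left(-47 \right)}}{c} + \frac{4311}{4034} = \frac{2 \left(-47\right) \frac{1}{27 - 47}}{\frac{7250}{53}} + \frac{4311}{4034} = 2 \left(-47\right) \frac{1}{-20} \cdot \frac{53}{7250} + 4311 \cdot \frac{1}{4034} = 2 \left(-47\right) \left(- \frac{1}{20}\right) \frac{53}{7250} + \frac{4311}{4034} = \frac{47}{10} \cdot \frac{53}{7250} + \frac{4311}{4034} = \frac{2491}{72500} + \frac{4311}{4034} = \frac{161298097}{146232500}$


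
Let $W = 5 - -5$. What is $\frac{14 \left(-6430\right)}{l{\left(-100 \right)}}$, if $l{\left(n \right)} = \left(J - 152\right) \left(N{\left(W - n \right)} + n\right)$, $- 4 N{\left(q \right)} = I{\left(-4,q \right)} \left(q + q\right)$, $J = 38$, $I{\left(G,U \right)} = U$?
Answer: $- \frac{4501}{35055} \approx -0.1284$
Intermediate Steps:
$W = 10$ ($W = 5 + 5 = 10$)
$N{\left(q \right)} = - \frac{q^{2}}{2}$ ($N{\left(q \right)} = - \frac{q \left(q + q\right)}{4} = - \frac{q 2 q}{4} = - \frac{2 q^{2}}{4} = - \frac{q^{2}}{2}$)
$l{\left(n \right)} = - 114 n + 57 \left(10 - n\right)^{2}$ ($l{\left(n \right)} = \left(38 - 152\right) \left(- \frac{\left(10 - n\right)^{2}}{2} + n\right) = - 114 \left(n - \frac{\left(10 - n\right)^{2}}{2}\right) = - 114 n + 57 \left(10 - n\right)^{2}$)
$\frac{14 \left(-6430\right)}{l{\left(-100 \right)}} = \frac{14 \left(-6430\right)}{\left(-114\right) \left(-100\right) + 57 \left(-10 - 100\right)^{2}} = - \frac{90020}{11400 + 57 \left(-110\right)^{2}} = - \frac{90020}{11400 + 57 \cdot 12100} = - \frac{90020}{11400 + 689700} = - \frac{90020}{701100} = \left(-90020\right) \frac{1}{701100} = - \frac{4501}{35055}$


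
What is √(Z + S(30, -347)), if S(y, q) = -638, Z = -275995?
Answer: 3*I*√30737 ≈ 525.96*I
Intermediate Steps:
√(Z + S(30, -347)) = √(-275995 - 638) = √(-276633) = 3*I*√30737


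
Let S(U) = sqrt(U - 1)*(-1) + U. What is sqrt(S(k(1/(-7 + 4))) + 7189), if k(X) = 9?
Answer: sqrt(7198 - 2*sqrt(2)) ≈ 84.824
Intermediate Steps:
S(U) = U - sqrt(-1 + U) (S(U) = sqrt(-1 + U)*(-1) + U = -sqrt(-1 + U) + U = U - sqrt(-1 + U))
sqrt(S(k(1/(-7 + 4))) + 7189) = sqrt((9 - sqrt(-1 + 9)) + 7189) = sqrt((9 - sqrt(8)) + 7189) = sqrt((9 - 2*sqrt(2)) + 7189) = sqrt(7198 - 2*sqrt(2))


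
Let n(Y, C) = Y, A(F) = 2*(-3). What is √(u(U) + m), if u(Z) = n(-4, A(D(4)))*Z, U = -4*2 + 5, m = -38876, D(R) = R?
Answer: 4*I*√2429 ≈ 197.14*I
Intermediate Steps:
A(F) = -6
U = -3 (U = -8 + 5 = -3)
u(Z) = -4*Z
√(u(U) + m) = √(-4*(-3) - 38876) = √(12 - 38876) = √(-38864) = 4*I*√2429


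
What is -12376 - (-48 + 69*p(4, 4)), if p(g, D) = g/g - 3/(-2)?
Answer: -25001/2 ≈ -12501.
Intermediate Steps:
p(g, D) = 5/2 (p(g, D) = 1 - 3*(-½) = 1 + 3/2 = 5/2)
-12376 - (-48 + 69*p(4, 4)) = -12376 - (-48 + 69*(5/2)) = -12376 - (-48 + 345/2) = -12376 - 1*249/2 = -12376 - 249/2 = -25001/2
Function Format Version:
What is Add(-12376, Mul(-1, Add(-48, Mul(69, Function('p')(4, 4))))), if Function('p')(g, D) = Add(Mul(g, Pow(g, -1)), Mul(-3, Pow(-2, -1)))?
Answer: Rational(-25001, 2) ≈ -12501.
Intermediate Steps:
Function('p')(g, D) = Rational(5, 2) (Function('p')(g, D) = Add(1, Mul(-3, Rational(-1, 2))) = Add(1, Rational(3, 2)) = Rational(5, 2))
Add(-12376, Mul(-1, Add(-48, Mul(69, Function('p')(4, 4))))) = Add(-12376, Mul(-1, Add(-48, Mul(69, Rational(5, 2))))) = Add(-12376, Mul(-1, Add(-48, Rational(345, 2)))) = Add(-12376, Mul(-1, Rational(249, 2))) = Add(-12376, Rational(-249, 2)) = Rational(-25001, 2)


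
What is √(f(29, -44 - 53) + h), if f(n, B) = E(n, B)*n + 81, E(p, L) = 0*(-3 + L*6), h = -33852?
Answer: I*√33771 ≈ 183.77*I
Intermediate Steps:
E(p, L) = 0 (E(p, L) = 0*(-3 + 6*L) = 0)
f(n, B) = 81 (f(n, B) = 0*n + 81 = 0 + 81 = 81)
√(f(29, -44 - 53) + h) = √(81 - 33852) = √(-33771) = I*√33771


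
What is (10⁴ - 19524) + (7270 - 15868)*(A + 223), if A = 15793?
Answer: -137715092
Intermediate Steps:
(10⁴ - 19524) + (7270 - 15868)*(A + 223) = (10⁴ - 19524) + (7270 - 15868)*(15793 + 223) = (10000 - 19524) - 8598*16016 = -9524 - 137705568 = -137715092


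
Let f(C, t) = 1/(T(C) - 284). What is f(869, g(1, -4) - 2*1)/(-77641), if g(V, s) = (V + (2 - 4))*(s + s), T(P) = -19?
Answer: 1/23525223 ≈ 4.2508e-8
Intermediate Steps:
g(V, s) = 2*s*(-2 + V) (g(V, s) = (V - 2)*(2*s) = (-2 + V)*(2*s) = 2*s*(-2 + V))
f(C, t) = -1/303 (f(C, t) = 1/(-19 - 284) = 1/(-303) = -1/303)
f(869, g(1, -4) - 2*1)/(-77641) = -1/303/(-77641) = -1/303*(-1/77641) = 1/23525223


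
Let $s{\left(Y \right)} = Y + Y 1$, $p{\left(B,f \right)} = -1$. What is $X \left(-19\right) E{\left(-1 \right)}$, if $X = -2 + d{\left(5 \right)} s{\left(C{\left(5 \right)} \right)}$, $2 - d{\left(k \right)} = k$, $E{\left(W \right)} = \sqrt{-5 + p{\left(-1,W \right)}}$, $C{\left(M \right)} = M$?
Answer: $608 i \sqrt{6} \approx 1489.3 i$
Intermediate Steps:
$E{\left(W \right)} = i \sqrt{6}$ ($E{\left(W \right)} = \sqrt{-5 - 1} = \sqrt{-6} = i \sqrt{6}$)
$d{\left(k \right)} = 2 - k$
$s{\left(Y \right)} = 2 Y$ ($s{\left(Y \right)} = Y + Y = 2 Y$)
$X = -32$ ($X = -2 + \left(2 - 5\right) 2 \cdot 5 = -2 + \left(2 - 5\right) 10 = -2 - 30 = -32$)
$X \left(-19\right) E{\left(-1 \right)} = \left(-32\right) \left(-19\right) i \sqrt{6} = 608 i \sqrt{6}$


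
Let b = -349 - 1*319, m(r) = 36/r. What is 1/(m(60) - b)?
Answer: 5/3343 ≈ 0.0014957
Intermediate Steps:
b = -668 (b = -349 - 319 = -668)
1/(m(60) - b) = 1/(36/60 - 1*(-668)) = 1/(36*(1/60) + 668) = 1/(⅗ + 668) = 1/(3343/5) = 5/3343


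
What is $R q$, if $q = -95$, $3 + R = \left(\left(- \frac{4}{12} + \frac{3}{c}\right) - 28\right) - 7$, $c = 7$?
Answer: $\frac{75620}{21} \approx 3601.0$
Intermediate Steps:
$R = - \frac{796}{21}$ ($R = -3 + \left(\left(\left(- \frac{4}{12} + \frac{3}{7}\right) - 28\right) - 7\right) = -3 + \left(\left(\left(\left(-4\right) \frac{1}{12} + 3 \cdot \frac{1}{7}\right) - 28\right) - 7\right) = -3 + \left(\left(\left(- \frac{1}{3} + \frac{3}{7}\right) - 28\right) - 7\right) = -3 + \left(\left(\frac{2}{21} - 28\right) - 7\right) = -3 - \frac{733}{21} = - \frac{796}{21} \approx -37.905$)
$R q = \left(- \frac{796}{21}\right) \left(-95\right) = \frac{75620}{21}$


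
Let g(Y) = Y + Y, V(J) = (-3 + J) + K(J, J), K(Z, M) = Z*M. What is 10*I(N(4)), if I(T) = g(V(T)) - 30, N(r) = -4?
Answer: -120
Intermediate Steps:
K(Z, M) = M*Z
V(J) = -3 + J + J² (V(J) = (-3 + J) + J*J = (-3 + J) + J² = -3 + J + J²)
g(Y) = 2*Y
I(T) = -36 + 2*T + 2*T² (I(T) = 2*(-3 + T + T²) - 30 = (-6 + 2*T + 2*T²) - 30 = -36 + 2*T + 2*T²)
10*I(N(4)) = 10*(-36 + 2*(-4) + 2*(-4)²) = 10*(-36 - 8 + 2*16) = 10*(-36 - 8 + 32) = 10*(-12) = -120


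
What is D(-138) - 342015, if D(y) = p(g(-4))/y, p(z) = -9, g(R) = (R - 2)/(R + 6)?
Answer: -15732687/46 ≈ -3.4202e+5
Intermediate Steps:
g(R) = (-2 + R)/(6 + R)
D(y) = -9/y
D(-138) - 342015 = -9/(-138) - 342015 = -9*(-1/138) - 342015 = 3/46 - 342015 = -15732687/46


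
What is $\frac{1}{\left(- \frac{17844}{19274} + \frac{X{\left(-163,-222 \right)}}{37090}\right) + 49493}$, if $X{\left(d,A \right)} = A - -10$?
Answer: $\frac{178718165}{8845131660333} \approx 2.0205 \cdot 10^{-5}$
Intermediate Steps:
$X{\left(d,A \right)} = 10 + A$ ($X{\left(d,A \right)} = A + 10 = 10 + A$)
$\frac{1}{\left(- \frac{17844}{19274} + \frac{X{\left(-163,-222 \right)}}{37090}\right) + 49493} = \frac{1}{\left(- \frac{17844}{19274} + \frac{10 - 222}{37090}\right) + 49493} = \frac{1}{\left(\left(-17844\right) \frac{1}{19274} - \frac{106}{18545}\right) + 49493} = \frac{1}{\left(- \frac{8922}{9637} - \frac{106}{18545}\right) + 49493} = \frac{1}{- \frac{166480012}{178718165} + 49493} = \frac{1}{\frac{8845131660333}{178718165}} = \frac{178718165}{8845131660333}$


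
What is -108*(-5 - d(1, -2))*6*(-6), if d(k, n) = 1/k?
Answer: -23328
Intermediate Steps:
-108*(-5 - d(1, -2))*6*(-6) = -108*(-5 - 1/1)*6*(-6) = -108*(-5 - 1*1)*6*(-6) = -108*(-5 - 1)*6*(-6) = -108*(-6*6)*(-6) = -(-3888)*(-6) = -108*216 = -23328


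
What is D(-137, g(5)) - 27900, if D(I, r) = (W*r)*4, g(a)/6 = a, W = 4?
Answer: -27420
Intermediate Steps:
g(a) = 6*a
D(I, r) = 16*r (D(I, r) = (4*r)*4 = 16*r)
D(-137, g(5)) - 27900 = 16*(6*5) - 27900 = 16*30 - 27900 = 480 - 27900 = -27420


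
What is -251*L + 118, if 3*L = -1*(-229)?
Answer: -57125/3 ≈ -19042.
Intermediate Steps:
L = 229/3 (L = (-1*(-229))/3 = (1/3)*229 = 229/3 ≈ 76.333)
-251*L + 118 = -251*229/3 + 118 = -57479/3 + 118 = -57125/3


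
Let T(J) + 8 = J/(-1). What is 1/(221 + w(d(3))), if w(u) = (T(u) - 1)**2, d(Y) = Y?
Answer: 1/365 ≈ 0.0027397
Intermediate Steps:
T(J) = -8 - J (T(J) = -8 + J/(-1) = -8 + J*(-1) = -8 - J)
w(u) = (-9 - u)**2 (w(u) = ((-8 - u) - 1)**2 = (-9 - u)**2)
1/(221 + w(d(3))) = 1/(221 + (9 + 3)**2) = 1/(221 + 12**2) = 1/(221 + 144) = 1/365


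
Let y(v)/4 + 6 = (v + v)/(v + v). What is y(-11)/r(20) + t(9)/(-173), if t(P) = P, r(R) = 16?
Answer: -901/692 ≈ -1.3020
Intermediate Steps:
y(v) = -20 (y(v) = -24 + 4*((v + v)/(v + v)) = -24 + 4*((2*v)/((2*v))) = -24 + 4*((2*v)*(1/(2*v))) = -24 + 4*1 = -24 + 4 = -20)
y(-11)/r(20) + t(9)/(-173) = -20/16 + 9/(-173) = -20*1/16 + 9*(-1/173) = -5/4 - 9/173 = -901/692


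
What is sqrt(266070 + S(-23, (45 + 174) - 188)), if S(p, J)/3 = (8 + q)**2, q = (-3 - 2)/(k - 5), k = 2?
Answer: sqrt(2397153)/3 ≈ 516.09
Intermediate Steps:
q = 5/3 (q = (-3 - 2)/(2 - 5) = -5/(-3) = -5*(-1/3) = 5/3 ≈ 1.6667)
S(p, J) = 841/3 (S(p, J) = 3*(8 + 5/3)**2 = 3*(29/3)**2 = 3*(841/9) = 841/3)
sqrt(266070 + S(-23, (45 + 174) - 188)) = sqrt(266070 + 841/3) = sqrt(799051/3) = sqrt(2397153)/3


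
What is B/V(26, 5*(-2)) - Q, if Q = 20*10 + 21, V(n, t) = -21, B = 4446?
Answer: -3029/7 ≈ -432.71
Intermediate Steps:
Q = 221 (Q = 200 + 21 = 221)
B/V(26, 5*(-2)) - Q = 4446/(-21) - 1*221 = 4446*(-1/21) - 221 = -1482/7 - 221 = -3029/7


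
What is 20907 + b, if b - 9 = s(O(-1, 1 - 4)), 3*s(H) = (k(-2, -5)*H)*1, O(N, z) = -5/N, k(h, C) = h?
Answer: 62738/3 ≈ 20913.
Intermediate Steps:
s(H) = -2*H/3 (s(H) = (-2*H*1)/3 = (-2*H)/3 = -2*H/3)
b = 17/3 (b = 9 - (-10)/(3*(-1)) = 9 - (-10)*(-1)/3 = 9 - ⅔*5 = 9 - 10/3 = 17/3 ≈ 5.6667)
20907 + b = 20907 + 17/3 = 62738/3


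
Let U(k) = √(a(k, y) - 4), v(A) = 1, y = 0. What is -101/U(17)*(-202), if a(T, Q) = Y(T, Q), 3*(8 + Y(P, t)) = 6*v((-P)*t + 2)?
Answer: -10201*I*√10/5 ≈ -6451.7*I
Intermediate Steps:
Y(P, t) = -6 (Y(P, t) = -8 + (6*1)/3 = -8 + (⅓)*6 = -8 + 2 = -6)
a(T, Q) = -6
U(k) = I*√10 (U(k) = √(-6 - 4) = √(-10) = I*√10)
-101/U(17)*(-202) = -101*(-I*√10/10)*(-202) = -(-101)*I*√10/10*(-202) = (101*I*√10/10)*(-202) = -10201*I*√10/5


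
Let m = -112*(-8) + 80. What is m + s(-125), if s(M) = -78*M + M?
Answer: 10601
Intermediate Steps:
s(M) = -77*M
m = 976 (m = 896 + 80 = 976)
m + s(-125) = 976 - 77*(-125) = 976 + 9625 = 10601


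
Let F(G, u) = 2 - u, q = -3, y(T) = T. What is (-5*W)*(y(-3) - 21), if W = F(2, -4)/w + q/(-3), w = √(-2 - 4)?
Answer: 120 - 120*I*√6 ≈ 120.0 - 293.94*I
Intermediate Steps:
w = I*√6 (w = √(-6) = I*√6 ≈ 2.4495*I)
W = 1 - I*√6 (W = (2 - 1*(-4))/((I*√6)) - 3/(-3) = (2 + 4)*(-I*√6/6) - 3*(-⅓) = 6*(-I*√6/6) + 1 = -I*√6 + 1 = 1 - I*√6 ≈ 1.0 - 2.4495*I)
(-5*W)*(y(-3) - 21) = (-5*(1 - I*√6))*(-3 - 21) = (-5 + 5*I*√6)*(-24) = 120 - 120*I*√6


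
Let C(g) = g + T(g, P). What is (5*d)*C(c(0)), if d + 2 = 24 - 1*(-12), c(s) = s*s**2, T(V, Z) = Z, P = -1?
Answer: -170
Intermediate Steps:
c(s) = s**3
d = 34 (d = -2 + (24 - 1*(-12)) = -2 + (24 + 12) = -2 + 36 = 34)
C(g) = -1 + g (C(g) = g - 1 = -1 + g)
(5*d)*C(c(0)) = (5*34)*(-1 + 0**3) = 170*(-1 + 0) = 170*(-1) = -170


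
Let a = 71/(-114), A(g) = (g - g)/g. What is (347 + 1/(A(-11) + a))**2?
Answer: 601377529/5041 ≈ 1.1930e+5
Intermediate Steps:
A(g) = 0 (A(g) = 0/g = 0)
a = -71/114 (a = 71*(-1/114) = -71/114 ≈ -0.62281)
(347 + 1/(A(-11) + a))**2 = (347 + 1/(0 - 71/114))**2 = (347 + 1/(-71/114))**2 = (347 - 114/71)**2 = (24523/71)**2 = 601377529/5041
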